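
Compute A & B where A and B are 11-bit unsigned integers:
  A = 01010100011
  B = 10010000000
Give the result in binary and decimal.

Apply & to each column (1 only where both bits are 1):
  01010100011
& 10010000000
-------------
  00010000000

Answer: 00010000000 (128)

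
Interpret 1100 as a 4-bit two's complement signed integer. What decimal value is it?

MSB is 1, so the value is negative. Find the magnitude:
1. Invert bits:  0011
2. Add 1:        0100  = 4
3. Apply sign:   -4

Answer: -4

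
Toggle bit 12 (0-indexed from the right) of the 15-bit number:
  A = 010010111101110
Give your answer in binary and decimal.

Mask = 1 << 12 = 001000000000000
Bit 12 of A is 0; XOR with the mask flips it to 1.
  010010111101110
^ 001000000000000
-----------------
  011010111101110

Answer: 011010111101110 (13806)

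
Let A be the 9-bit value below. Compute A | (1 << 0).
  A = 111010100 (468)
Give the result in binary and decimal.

Mask = 1 << 0 = 000000001
Bit 0 of A is 0, so OR-ing with the mask flips it to 1.
  111010100
| 000000001
-----------
  111010101

Answer: 111010101 (469)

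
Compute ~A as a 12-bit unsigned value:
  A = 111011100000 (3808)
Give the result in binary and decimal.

Flip each bit (0->1, 1->0):
  111011100000
  000100011111

Answer: 000100011111 (287)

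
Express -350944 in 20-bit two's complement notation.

1. Binary of +350944:  01010101101011100000
2. Invert bits:     10101010010100011111
3. Add 1:           10101010010100100000

Answer: 10101010010100100000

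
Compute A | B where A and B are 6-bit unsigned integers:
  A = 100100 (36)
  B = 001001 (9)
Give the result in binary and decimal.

Apply | to each column (1 where either bit is 1):
  100100
| 001001
--------
  101101

Answer: 101101 (45)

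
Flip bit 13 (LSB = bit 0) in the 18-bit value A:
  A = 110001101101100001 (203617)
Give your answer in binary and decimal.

Mask = 1 << 13 = 000010000000000000
Bit 13 of A is 0; XOR with the mask flips it to 1.
  110001101101100001
^ 000010000000000000
--------------------
  110011101101100001

Answer: 110011101101100001 (211809)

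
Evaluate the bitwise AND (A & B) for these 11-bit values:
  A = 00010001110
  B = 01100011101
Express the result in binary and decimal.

Apply & to each column (1 only where both bits are 1):
  00010001110
& 01100011101
-------------
  00000001100

Answer: 00000001100 (12)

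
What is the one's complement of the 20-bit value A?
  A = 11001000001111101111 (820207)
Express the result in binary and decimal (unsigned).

Flip each bit (0->1, 1->0):
  11001000001111101111
  00110111110000010000

Answer: 00110111110000010000 (228368)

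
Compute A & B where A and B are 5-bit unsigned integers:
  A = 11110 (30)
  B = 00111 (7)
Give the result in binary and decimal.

Apply & to each column (1 only where both bits are 1):
  11110
& 00111
-------
  00110

Answer: 00110 (6)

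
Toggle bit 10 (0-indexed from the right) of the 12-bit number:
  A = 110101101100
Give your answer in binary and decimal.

Mask = 1 << 10 = 010000000000
Bit 10 of A is 1; XOR with the mask flips it to 0.
  110101101100
^ 010000000000
--------------
  100101101100

Answer: 100101101100 (2412)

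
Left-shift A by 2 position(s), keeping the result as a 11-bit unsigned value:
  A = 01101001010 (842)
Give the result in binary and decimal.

Shift left by 2: drop the top 2 bit(s), append 2 zero(s) on the right.
  01101001010  ->  discard [01], keep [101001010], append 00
= 10100101000

Answer: 10100101000 (1320)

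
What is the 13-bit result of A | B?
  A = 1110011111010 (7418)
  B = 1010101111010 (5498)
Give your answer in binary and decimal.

Apply | to each column (1 where either bit is 1):
  1110011111010
| 1010101111010
---------------
  1110111111010

Answer: 1110111111010 (7674)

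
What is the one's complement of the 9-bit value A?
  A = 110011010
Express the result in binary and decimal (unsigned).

Flip each bit (0->1, 1->0):
  110011010
  001100101

Answer: 001100101 (101)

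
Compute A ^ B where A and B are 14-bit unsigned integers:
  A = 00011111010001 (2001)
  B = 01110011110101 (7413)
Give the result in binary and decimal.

Apply ^ to each column (1 where bits differ):
  00011111010001
^ 01110011110101
----------------
  01101100100100

Answer: 01101100100100 (6948)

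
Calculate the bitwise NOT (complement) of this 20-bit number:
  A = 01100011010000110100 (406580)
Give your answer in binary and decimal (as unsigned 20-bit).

Flip each bit (0->1, 1->0):
  01100011010000110100
  10011100101111001011

Answer: 10011100101111001011 (641995)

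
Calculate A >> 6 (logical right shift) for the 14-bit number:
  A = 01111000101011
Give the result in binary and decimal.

Logical shift right by 6: drop the bottom 6 bit(s), prepend 6 zero(s) on the left.
  01111000101011  ->  keep [01111000], discard [101011], prepend 000000
= 00000001111000

Answer: 00000001111000 (120)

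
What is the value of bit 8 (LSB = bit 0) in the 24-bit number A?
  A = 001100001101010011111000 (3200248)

Bit 8 is the 9th from the right.
  001100001101010011111000
                 ^
That bit is 0.

Answer: 0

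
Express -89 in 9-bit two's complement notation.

1. Binary of +89:  001011001
2. Invert bits:     110100110
3. Add 1:           110100111

Answer: 110100111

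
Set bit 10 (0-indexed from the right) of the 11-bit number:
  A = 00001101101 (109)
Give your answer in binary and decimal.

Mask = 1 << 10 = 10000000000
Bit 10 of A is 0, so OR-ing with the mask flips it to 1.
  00001101101
| 10000000000
-------------
  10001101101

Answer: 10001101101 (1133)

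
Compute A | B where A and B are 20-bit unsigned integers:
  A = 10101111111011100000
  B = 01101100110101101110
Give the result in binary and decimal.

Apply | to each column (1 where either bit is 1):
  10101111111011100000
| 01101100110101101110
----------------------
  11101111111111101110

Answer: 11101111111111101110 (983022)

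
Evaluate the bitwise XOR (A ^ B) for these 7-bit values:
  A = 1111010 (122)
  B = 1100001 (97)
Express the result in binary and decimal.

Apply ^ to each column (1 where bits differ):
  1111010
^ 1100001
---------
  0011011

Answer: 0011011 (27)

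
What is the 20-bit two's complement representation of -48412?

1. Binary of +48412:  00001011110100011100
2. Invert bits:     11110100001011100011
3. Add 1:           11110100001011100100

Answer: 11110100001011100100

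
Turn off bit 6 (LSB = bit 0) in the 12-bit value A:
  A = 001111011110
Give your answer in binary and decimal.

Mask = ~(1 << 6) = 111110111111
Bit 6 of A is 1, so AND-ing with the mask clears it to 0.
  001111011110
& 111110111111
--------------
  001110011110

Answer: 001110011110 (926)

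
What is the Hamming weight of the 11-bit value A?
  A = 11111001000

11111001000
1-bits at positions (from bit 0 = LSB): 3, 6, 7, 8, 9, 10
Count = 6

Answer: 6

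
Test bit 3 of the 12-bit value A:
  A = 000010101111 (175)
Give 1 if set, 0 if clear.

Bit 3 is the 4th from the right.
  000010101111
          ^
That bit is 1.

Answer: 1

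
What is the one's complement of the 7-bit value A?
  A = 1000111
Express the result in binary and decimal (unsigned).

Flip each bit (0->1, 1->0):
  1000111
  0111000

Answer: 0111000 (56)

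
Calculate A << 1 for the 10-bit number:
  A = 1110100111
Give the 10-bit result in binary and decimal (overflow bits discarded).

Shift left by 1: drop the top 1 bit(s), append 1 zero(s) on the right.
  1110100111  ->  discard [1], keep [110100111], append 0
= 1101001110

Answer: 1101001110 (846)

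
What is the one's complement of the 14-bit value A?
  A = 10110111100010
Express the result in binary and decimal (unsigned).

Flip each bit (0->1, 1->0):
  10110111100010
  01001000011101

Answer: 01001000011101 (4637)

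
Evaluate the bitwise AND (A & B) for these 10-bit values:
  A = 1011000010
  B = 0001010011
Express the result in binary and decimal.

Apply & to each column (1 only where both bits are 1):
  1011000010
& 0001010011
------------
  0001000010

Answer: 0001000010 (66)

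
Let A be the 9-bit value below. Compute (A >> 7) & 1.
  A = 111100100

Bit 7 is the 8th from the right.
  111100100
   ^
That bit is 1.

Answer: 1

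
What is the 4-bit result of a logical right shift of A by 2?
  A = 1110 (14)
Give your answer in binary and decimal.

Logical shift right by 2: drop the bottom 2 bit(s), prepend 2 zero(s) on the left.
  1110  ->  keep [11], discard [10], prepend 00
= 0011

Answer: 0011 (3)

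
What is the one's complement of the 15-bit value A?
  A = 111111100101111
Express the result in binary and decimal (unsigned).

Flip each bit (0->1, 1->0):
  111111100101111
  000000011010000

Answer: 000000011010000 (208)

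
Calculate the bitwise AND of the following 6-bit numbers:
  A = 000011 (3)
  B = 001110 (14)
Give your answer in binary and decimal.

Apply & to each column (1 only where both bits are 1):
  000011
& 001110
--------
  000010

Answer: 000010 (2)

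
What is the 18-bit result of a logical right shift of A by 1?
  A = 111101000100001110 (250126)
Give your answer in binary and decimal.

Logical shift right by 1: drop the bottom 1 bit(s), prepend 1 zero(s) on the left.
  111101000100001110  ->  keep [11110100010000111], discard [0], prepend 0
= 011110100010000111

Answer: 011110100010000111 (125063)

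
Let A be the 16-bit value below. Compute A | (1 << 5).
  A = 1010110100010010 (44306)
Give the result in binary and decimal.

Mask = 1 << 5 = 0000000000100000
Bit 5 of A is 0, so OR-ing with the mask flips it to 1.
  1010110100010010
| 0000000000100000
------------------
  1010110100110010

Answer: 1010110100110010 (44338)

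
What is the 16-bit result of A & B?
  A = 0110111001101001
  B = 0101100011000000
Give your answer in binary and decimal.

Apply & to each column (1 only where both bits are 1):
  0110111001101001
& 0101100011000000
------------------
  0100100001000000

Answer: 0100100001000000 (18496)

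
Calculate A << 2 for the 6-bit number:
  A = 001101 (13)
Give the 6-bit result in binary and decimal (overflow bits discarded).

Shift left by 2: drop the top 2 bit(s), append 2 zero(s) on the right.
  001101  ->  discard [00], keep [1101], append 00
= 110100

Answer: 110100 (52)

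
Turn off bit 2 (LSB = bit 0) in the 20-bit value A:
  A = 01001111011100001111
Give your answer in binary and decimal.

Mask = ~(1 << 2) = 11111111111111111011
Bit 2 of A is 1, so AND-ing with the mask clears it to 0.
  01001111011100001111
& 11111111111111111011
----------------------
  01001111011100001011

Answer: 01001111011100001011 (325387)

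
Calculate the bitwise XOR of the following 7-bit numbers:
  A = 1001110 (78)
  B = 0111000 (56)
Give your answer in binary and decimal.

Apply ^ to each column (1 where bits differ):
  1001110
^ 0111000
---------
  1110110

Answer: 1110110 (118)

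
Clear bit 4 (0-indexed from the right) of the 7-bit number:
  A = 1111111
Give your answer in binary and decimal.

Mask = ~(1 << 4) = 1101111
Bit 4 of A is 1, so AND-ing with the mask clears it to 0.
  1111111
& 1101111
---------
  1101111

Answer: 1101111 (111)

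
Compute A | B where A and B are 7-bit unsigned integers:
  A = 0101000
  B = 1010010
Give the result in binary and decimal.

Apply | to each column (1 where either bit is 1):
  0101000
| 1010010
---------
  1111010

Answer: 1111010 (122)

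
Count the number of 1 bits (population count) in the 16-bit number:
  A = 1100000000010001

1100000000010001
1-bits at positions (from bit 0 = LSB): 0, 4, 14, 15
Count = 4

Answer: 4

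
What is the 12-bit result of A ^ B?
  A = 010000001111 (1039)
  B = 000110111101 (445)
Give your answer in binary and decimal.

Apply ^ to each column (1 where bits differ):
  010000001111
^ 000110111101
--------------
  010110110010

Answer: 010110110010 (1458)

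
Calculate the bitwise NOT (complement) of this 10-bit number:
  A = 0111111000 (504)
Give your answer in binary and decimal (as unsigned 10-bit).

Flip each bit (0->1, 1->0):
  0111111000
  1000000111

Answer: 1000000111 (519)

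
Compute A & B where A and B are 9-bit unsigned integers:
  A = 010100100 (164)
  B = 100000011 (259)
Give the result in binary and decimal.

Apply & to each column (1 only where both bits are 1):
  010100100
& 100000011
-----------
  000000000

Answer: 000000000 (0)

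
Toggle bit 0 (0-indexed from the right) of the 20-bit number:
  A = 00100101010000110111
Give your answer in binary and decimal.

Mask = 1 << 0 = 00000000000000000001
Bit 0 of A is 1; XOR with the mask flips it to 0.
  00100101010000110111
^ 00000000000000000001
----------------------
  00100101010000110110

Answer: 00100101010000110110 (152630)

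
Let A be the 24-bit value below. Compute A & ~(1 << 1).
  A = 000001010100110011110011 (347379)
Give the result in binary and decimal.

Mask = ~(1 << 1) = 111111111111111111111101
Bit 1 of A is 1, so AND-ing with the mask clears it to 0.
  000001010100110011110011
& 111111111111111111111101
--------------------------
  000001010100110011110001

Answer: 000001010100110011110001 (347377)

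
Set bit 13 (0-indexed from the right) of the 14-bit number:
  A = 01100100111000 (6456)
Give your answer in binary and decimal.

Mask = 1 << 13 = 10000000000000
Bit 13 of A is 0, so OR-ing with the mask flips it to 1.
  01100100111000
| 10000000000000
----------------
  11100100111000

Answer: 11100100111000 (14648)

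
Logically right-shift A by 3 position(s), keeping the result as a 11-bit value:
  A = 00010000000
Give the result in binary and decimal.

Logical shift right by 3: drop the bottom 3 bit(s), prepend 3 zero(s) on the left.
  00010000000  ->  keep [00010000], discard [000], prepend 000
= 00000010000

Answer: 00000010000 (16)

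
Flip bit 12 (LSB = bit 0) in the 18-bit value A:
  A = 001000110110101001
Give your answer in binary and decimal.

Mask = 1 << 12 = 000001000000000000
Bit 12 of A is 0; XOR with the mask flips it to 1.
  001000110110101001
^ 000001000000000000
--------------------
  001001110110101001

Answer: 001001110110101001 (40361)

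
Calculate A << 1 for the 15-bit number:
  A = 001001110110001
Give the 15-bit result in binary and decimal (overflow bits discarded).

Shift left by 1: drop the top 1 bit(s), append 1 zero(s) on the right.
  001001110110001  ->  discard [0], keep [01001110110001], append 0
= 010011101100010

Answer: 010011101100010 (10082)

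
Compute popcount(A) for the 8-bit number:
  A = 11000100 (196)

11000100
1-bits at positions (from bit 0 = LSB): 2, 6, 7
Count = 3

Answer: 3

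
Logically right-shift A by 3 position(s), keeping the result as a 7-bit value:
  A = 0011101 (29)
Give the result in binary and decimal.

Logical shift right by 3: drop the bottom 3 bit(s), prepend 3 zero(s) on the left.
  0011101  ->  keep [0011], discard [101], prepend 000
= 0000011

Answer: 0000011 (3)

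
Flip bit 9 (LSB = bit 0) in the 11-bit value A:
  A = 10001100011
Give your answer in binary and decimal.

Mask = 1 << 9 = 01000000000
Bit 9 of A is 0; XOR with the mask flips it to 1.
  10001100011
^ 01000000000
-------------
  11001100011

Answer: 11001100011 (1635)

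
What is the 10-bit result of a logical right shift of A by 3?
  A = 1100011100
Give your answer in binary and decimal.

Logical shift right by 3: drop the bottom 3 bit(s), prepend 3 zero(s) on the left.
  1100011100  ->  keep [1100011], discard [100], prepend 000
= 0001100011

Answer: 0001100011 (99)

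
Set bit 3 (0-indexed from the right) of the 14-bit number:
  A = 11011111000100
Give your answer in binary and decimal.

Mask = 1 << 3 = 00000000001000
Bit 3 of A is 0, so OR-ing with the mask flips it to 1.
  11011111000100
| 00000000001000
----------------
  11011111001100

Answer: 11011111001100 (14284)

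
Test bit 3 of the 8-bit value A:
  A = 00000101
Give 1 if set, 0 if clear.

Bit 3 is the 4th from the right.
  00000101
      ^
That bit is 0.

Answer: 0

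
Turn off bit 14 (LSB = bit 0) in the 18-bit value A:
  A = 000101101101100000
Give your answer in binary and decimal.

Mask = ~(1 << 14) = 111011111111111111
Bit 14 of A is 1, so AND-ing with the mask clears it to 0.
  000101101101100000
& 111011111111111111
--------------------
  000001101101100000

Answer: 000001101101100000 (7008)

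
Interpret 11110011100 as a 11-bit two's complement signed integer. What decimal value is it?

MSB is 1, so the value is negative. Find the magnitude:
1. Invert bits:  00001100011
2. Add 1:        00001100100  = 100
3. Apply sign:   -100

Answer: -100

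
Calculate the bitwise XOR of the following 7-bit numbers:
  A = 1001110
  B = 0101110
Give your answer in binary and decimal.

Apply ^ to each column (1 where bits differ):
  1001110
^ 0101110
---------
  1100000

Answer: 1100000 (96)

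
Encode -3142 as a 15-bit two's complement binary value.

1. Binary of +3142:  000110001000110
2. Invert bits:     111001110111001
3. Add 1:           111001110111010

Answer: 111001110111010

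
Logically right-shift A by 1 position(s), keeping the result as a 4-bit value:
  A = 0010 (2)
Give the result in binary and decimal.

Logical shift right by 1: drop the bottom 1 bit(s), prepend 1 zero(s) on the left.
  0010  ->  keep [001], discard [0], prepend 0
= 0001

Answer: 0001 (1)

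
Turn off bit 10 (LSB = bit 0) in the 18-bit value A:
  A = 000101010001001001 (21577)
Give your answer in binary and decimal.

Mask = ~(1 << 10) = 111111101111111111
Bit 10 of A is 1, so AND-ing with the mask clears it to 0.
  000101010001001001
& 111111101111111111
--------------------
  000101000001001001

Answer: 000101000001001001 (20553)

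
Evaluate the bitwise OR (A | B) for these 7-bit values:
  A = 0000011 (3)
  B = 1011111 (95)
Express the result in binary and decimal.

Apply | to each column (1 where either bit is 1):
  0000011
| 1011111
---------
  1011111

Answer: 1011111 (95)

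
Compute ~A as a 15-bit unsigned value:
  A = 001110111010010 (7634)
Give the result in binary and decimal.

Flip each bit (0->1, 1->0):
  001110111010010
  110001000101101

Answer: 110001000101101 (25133)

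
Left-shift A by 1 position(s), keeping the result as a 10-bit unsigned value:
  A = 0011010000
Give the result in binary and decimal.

Shift left by 1: drop the top 1 bit(s), append 1 zero(s) on the right.
  0011010000  ->  discard [0], keep [011010000], append 0
= 0110100000

Answer: 0110100000 (416)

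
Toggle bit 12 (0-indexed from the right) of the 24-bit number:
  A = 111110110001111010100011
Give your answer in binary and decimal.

Mask = 1 << 12 = 000000000001000000000000
Bit 12 of A is 1; XOR with the mask flips it to 0.
  111110110001111010100011
^ 000000000001000000000000
--------------------------
  111110110000111010100011

Answer: 111110110000111010100011 (16453283)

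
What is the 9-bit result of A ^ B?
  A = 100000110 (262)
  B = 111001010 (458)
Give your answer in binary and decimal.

Apply ^ to each column (1 where bits differ):
  100000110
^ 111001010
-----------
  011001100

Answer: 011001100 (204)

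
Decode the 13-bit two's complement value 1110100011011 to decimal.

MSB is 1, so the value is negative. Find the magnitude:
1. Invert bits:  0001011100100
2. Add 1:        0001011100101  = 741
3. Apply sign:   -741

Answer: -741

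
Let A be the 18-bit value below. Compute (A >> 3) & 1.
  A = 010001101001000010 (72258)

Bit 3 is the 4th from the right.
  010001101001000010
                ^
That bit is 0.

Answer: 0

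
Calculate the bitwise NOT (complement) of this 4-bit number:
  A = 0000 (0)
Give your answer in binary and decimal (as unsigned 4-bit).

Flip each bit (0->1, 1->0):
  0000
  1111

Answer: 1111 (15)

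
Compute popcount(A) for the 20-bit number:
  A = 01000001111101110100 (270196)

01000001111101110100
1-bits at positions (from bit 0 = LSB): 2, 4, 5, 6, 8, 9, 10, 11, 12, 18
Count = 10

Answer: 10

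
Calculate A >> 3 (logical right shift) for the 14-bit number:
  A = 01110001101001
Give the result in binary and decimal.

Logical shift right by 3: drop the bottom 3 bit(s), prepend 3 zero(s) on the left.
  01110001101001  ->  keep [01110001101], discard [001], prepend 000
= 00001110001101

Answer: 00001110001101 (909)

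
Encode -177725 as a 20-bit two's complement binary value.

1. Binary of +177725:  00101011011000111101
2. Invert bits:     11010100100111000010
3. Add 1:           11010100100111000011

Answer: 11010100100111000011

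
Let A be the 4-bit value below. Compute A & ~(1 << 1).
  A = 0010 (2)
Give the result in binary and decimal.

Mask = ~(1 << 1) = 1101
Bit 1 of A is 1, so AND-ing with the mask clears it to 0.
  0010
& 1101
------
  0000

Answer: 0000 (0)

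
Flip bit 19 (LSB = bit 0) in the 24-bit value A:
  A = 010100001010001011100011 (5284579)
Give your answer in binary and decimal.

Mask = 1 << 19 = 000010000000000000000000
Bit 19 of A is 0; XOR with the mask flips it to 1.
  010100001010001011100011
^ 000010000000000000000000
--------------------------
  010110001010001011100011

Answer: 010110001010001011100011 (5808867)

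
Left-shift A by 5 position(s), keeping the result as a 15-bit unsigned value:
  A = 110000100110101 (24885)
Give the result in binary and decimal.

Shift left by 5: drop the top 5 bit(s), append 5 zero(s) on the right.
  110000100110101  ->  discard [11000], keep [0100110101], append 00000
= 010011010100000

Answer: 010011010100000 (9888)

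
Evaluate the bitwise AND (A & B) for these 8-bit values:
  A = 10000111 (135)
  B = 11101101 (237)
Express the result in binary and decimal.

Apply & to each column (1 only where both bits are 1):
  10000111
& 11101101
----------
  10000101

Answer: 10000101 (133)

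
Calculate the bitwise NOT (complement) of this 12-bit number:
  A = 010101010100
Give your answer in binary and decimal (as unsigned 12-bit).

Flip each bit (0->1, 1->0):
  010101010100
  101010101011

Answer: 101010101011 (2731)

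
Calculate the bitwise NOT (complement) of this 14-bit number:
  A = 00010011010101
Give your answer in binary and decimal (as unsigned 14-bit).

Flip each bit (0->1, 1->0):
  00010011010101
  11101100101010

Answer: 11101100101010 (15146)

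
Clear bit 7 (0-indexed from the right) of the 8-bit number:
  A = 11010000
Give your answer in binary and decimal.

Mask = ~(1 << 7) = 01111111
Bit 7 of A is 1, so AND-ing with the mask clears it to 0.
  11010000
& 01111111
----------
  01010000

Answer: 01010000 (80)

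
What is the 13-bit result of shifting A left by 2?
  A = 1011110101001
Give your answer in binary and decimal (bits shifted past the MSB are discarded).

Shift left by 2: drop the top 2 bit(s), append 2 zero(s) on the right.
  1011110101001  ->  discard [10], keep [11110101001], append 00
= 1111010100100

Answer: 1111010100100 (7844)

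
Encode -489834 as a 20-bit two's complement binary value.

1. Binary of +489834:  01110111100101101010
2. Invert bits:     10001000011010010101
3. Add 1:           10001000011010010110

Answer: 10001000011010010110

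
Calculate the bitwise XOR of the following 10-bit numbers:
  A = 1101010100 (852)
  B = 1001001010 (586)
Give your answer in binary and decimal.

Apply ^ to each column (1 where bits differ):
  1101010100
^ 1001001010
------------
  0100011110

Answer: 0100011110 (286)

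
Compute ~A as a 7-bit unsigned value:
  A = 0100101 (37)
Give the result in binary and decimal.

Flip each bit (0->1, 1->0):
  0100101
  1011010

Answer: 1011010 (90)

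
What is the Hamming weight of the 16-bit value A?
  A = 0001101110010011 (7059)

0001101110010011
1-bits at positions (from bit 0 = LSB): 0, 1, 4, 7, 8, 9, 11, 12
Count = 8

Answer: 8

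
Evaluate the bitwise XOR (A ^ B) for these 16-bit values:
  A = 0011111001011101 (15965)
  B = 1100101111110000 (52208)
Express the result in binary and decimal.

Apply ^ to each column (1 where bits differ):
  0011111001011101
^ 1100101111110000
------------------
  1111010110101101

Answer: 1111010110101101 (62893)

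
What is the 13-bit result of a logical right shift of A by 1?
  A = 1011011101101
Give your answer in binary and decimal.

Logical shift right by 1: drop the bottom 1 bit(s), prepend 1 zero(s) on the left.
  1011011101101  ->  keep [101101110110], discard [1], prepend 0
= 0101101110110

Answer: 0101101110110 (2934)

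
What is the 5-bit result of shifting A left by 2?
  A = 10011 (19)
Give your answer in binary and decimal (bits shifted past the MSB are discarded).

Shift left by 2: drop the top 2 bit(s), append 2 zero(s) on the right.
  10011  ->  discard [10], keep [011], append 00
= 01100

Answer: 01100 (12)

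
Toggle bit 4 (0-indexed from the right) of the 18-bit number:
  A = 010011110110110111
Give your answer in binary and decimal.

Mask = 1 << 4 = 000000000000010000
Bit 4 of A is 1; XOR with the mask flips it to 0.
  010011110110110111
^ 000000000000010000
--------------------
  010011110110100111

Answer: 010011110110100111 (81319)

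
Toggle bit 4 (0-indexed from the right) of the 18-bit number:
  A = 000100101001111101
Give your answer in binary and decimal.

Mask = 1 << 4 = 000000000000010000
Bit 4 of A is 1; XOR with the mask flips it to 0.
  000100101001111101
^ 000000000000010000
--------------------
  000100101001101101

Answer: 000100101001101101 (19053)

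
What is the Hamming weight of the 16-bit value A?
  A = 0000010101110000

0000010101110000
1-bits at positions (from bit 0 = LSB): 4, 5, 6, 8, 10
Count = 5

Answer: 5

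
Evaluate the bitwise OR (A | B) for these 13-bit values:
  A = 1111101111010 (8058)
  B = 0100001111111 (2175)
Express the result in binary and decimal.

Apply | to each column (1 where either bit is 1):
  1111101111010
| 0100001111111
---------------
  1111101111111

Answer: 1111101111111 (8063)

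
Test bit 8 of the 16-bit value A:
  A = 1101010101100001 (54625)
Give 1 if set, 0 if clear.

Bit 8 is the 9th from the right.
  1101010101100001
         ^
That bit is 1.

Answer: 1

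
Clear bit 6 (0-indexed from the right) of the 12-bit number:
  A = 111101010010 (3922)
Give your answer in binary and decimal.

Mask = ~(1 << 6) = 111110111111
Bit 6 of A is 1, so AND-ing with the mask clears it to 0.
  111101010010
& 111110111111
--------------
  111100010010

Answer: 111100010010 (3858)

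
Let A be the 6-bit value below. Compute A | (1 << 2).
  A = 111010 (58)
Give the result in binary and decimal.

Mask = 1 << 2 = 000100
Bit 2 of A is 0, so OR-ing with the mask flips it to 1.
  111010
| 000100
--------
  111110

Answer: 111110 (62)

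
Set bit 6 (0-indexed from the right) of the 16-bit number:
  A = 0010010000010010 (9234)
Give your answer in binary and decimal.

Mask = 1 << 6 = 0000000001000000
Bit 6 of A is 0, so OR-ing with the mask flips it to 1.
  0010010000010010
| 0000000001000000
------------------
  0010010001010010

Answer: 0010010001010010 (9298)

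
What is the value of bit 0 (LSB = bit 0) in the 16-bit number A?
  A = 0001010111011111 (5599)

Bit 0 is the 1st from the right.
  0001010111011111
                 ^
That bit is 1.

Answer: 1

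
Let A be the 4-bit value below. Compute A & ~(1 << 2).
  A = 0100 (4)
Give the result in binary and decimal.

Mask = ~(1 << 2) = 1011
Bit 2 of A is 1, so AND-ing with the mask clears it to 0.
  0100
& 1011
------
  0000

Answer: 0000 (0)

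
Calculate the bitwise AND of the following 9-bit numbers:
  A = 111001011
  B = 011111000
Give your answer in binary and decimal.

Apply & to each column (1 only where both bits are 1):
  111001011
& 011111000
-----------
  011001000

Answer: 011001000 (200)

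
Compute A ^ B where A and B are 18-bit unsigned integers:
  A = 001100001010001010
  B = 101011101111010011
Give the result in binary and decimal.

Apply ^ to each column (1 where bits differ):
  001100001010001010
^ 101011101111010011
--------------------
  100111100101011001

Answer: 100111100101011001 (162137)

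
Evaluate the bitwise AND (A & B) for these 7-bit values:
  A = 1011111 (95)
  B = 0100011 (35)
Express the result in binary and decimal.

Apply & to each column (1 only where both bits are 1):
  1011111
& 0100011
---------
  0000011

Answer: 0000011 (3)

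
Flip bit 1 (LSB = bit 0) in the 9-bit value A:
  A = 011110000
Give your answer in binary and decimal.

Mask = 1 << 1 = 000000010
Bit 1 of A is 0; XOR with the mask flips it to 1.
  011110000
^ 000000010
-----------
  011110010

Answer: 011110010 (242)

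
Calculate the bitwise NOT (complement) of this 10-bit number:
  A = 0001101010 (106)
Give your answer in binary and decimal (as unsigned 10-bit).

Flip each bit (0->1, 1->0):
  0001101010
  1110010101

Answer: 1110010101 (917)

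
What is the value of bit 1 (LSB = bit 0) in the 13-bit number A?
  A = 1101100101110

Bit 1 is the 2nd from the right.
  1101100101110
             ^
That bit is 1.

Answer: 1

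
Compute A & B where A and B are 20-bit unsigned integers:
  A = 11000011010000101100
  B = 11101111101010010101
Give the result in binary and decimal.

Apply & to each column (1 only where both bits are 1):
  11000011010000101100
& 11101111101010010101
----------------------
  11000011000000000100

Answer: 11000011000000000100 (798724)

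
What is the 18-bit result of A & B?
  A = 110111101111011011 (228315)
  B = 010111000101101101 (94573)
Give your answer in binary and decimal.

Apply & to each column (1 only where both bits are 1):
  110111101111011011
& 010111000101101101
--------------------
  010111000101001001

Answer: 010111000101001001 (94537)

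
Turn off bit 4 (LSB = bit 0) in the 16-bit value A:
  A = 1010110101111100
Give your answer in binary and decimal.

Mask = ~(1 << 4) = 1111111111101111
Bit 4 of A is 1, so AND-ing with the mask clears it to 0.
  1010110101111100
& 1111111111101111
------------------
  1010110101101100

Answer: 1010110101101100 (44396)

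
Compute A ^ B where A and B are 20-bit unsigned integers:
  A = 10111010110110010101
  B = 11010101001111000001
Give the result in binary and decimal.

Apply ^ to each column (1 where bits differ):
  10111010110110010101
^ 11010101001111000001
----------------------
  01101111111001010100

Answer: 01101111111001010100 (458324)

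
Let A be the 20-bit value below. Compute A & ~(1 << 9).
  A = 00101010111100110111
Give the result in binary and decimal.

Mask = ~(1 << 9) = 11111111110111111111
Bit 9 of A is 1, so AND-ing with the mask clears it to 0.
  00101010111100110111
& 11111111110111111111
----------------------
  00101010110100110111

Answer: 00101010110100110111 (175415)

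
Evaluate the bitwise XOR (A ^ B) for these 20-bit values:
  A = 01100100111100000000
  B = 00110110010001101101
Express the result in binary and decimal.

Apply ^ to each column (1 where bits differ):
  01100100111100000000
^ 00110110010001101101
----------------------
  01010010101101101101

Answer: 01010010101101101101 (338797)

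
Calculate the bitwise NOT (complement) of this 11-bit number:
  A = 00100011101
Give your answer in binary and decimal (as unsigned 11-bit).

Flip each bit (0->1, 1->0):
  00100011101
  11011100010

Answer: 11011100010 (1762)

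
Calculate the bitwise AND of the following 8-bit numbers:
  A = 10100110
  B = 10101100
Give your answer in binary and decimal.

Apply & to each column (1 only where both bits are 1):
  10100110
& 10101100
----------
  10100100

Answer: 10100100 (164)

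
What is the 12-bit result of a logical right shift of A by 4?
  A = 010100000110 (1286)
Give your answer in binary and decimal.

Logical shift right by 4: drop the bottom 4 bit(s), prepend 4 zero(s) on the left.
  010100000110  ->  keep [01010000], discard [0110], prepend 0000
= 000001010000

Answer: 000001010000 (80)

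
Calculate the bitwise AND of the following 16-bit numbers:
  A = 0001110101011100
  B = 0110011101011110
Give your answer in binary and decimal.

Apply & to each column (1 only where both bits are 1):
  0001110101011100
& 0110011101011110
------------------
  0000010101011100

Answer: 0000010101011100 (1372)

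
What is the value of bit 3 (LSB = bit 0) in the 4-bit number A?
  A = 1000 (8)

Bit 3 is the 4th from the right.
  1000
  ^
That bit is 1.

Answer: 1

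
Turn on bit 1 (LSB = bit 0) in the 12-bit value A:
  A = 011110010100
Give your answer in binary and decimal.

Mask = 1 << 1 = 000000000010
Bit 1 of A is 0, so OR-ing with the mask flips it to 1.
  011110010100
| 000000000010
--------------
  011110010110

Answer: 011110010110 (1942)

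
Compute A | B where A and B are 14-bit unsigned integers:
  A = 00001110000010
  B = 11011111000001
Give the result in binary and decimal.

Apply | to each column (1 where either bit is 1):
  00001110000010
| 11011111000001
----------------
  11011111000011

Answer: 11011111000011 (14275)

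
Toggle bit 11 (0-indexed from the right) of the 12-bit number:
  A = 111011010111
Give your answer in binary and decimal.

Mask = 1 << 11 = 100000000000
Bit 11 of A is 1; XOR with the mask flips it to 0.
  111011010111
^ 100000000000
--------------
  011011010111

Answer: 011011010111 (1751)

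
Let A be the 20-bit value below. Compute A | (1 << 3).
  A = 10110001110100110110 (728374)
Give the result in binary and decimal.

Mask = 1 << 3 = 00000000000000001000
Bit 3 of A is 0, so OR-ing with the mask flips it to 1.
  10110001110100110110
| 00000000000000001000
----------------------
  10110001110100111110

Answer: 10110001110100111110 (728382)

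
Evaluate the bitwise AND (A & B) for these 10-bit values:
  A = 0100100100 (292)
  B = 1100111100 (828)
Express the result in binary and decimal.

Apply & to each column (1 only where both bits are 1):
  0100100100
& 1100111100
------------
  0100100100

Answer: 0100100100 (292)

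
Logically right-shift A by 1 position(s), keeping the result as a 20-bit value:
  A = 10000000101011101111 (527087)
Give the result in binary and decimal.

Logical shift right by 1: drop the bottom 1 bit(s), prepend 1 zero(s) on the left.
  10000000101011101111  ->  keep [1000000010101110111], discard [1], prepend 0
= 01000000010101110111

Answer: 01000000010101110111 (263543)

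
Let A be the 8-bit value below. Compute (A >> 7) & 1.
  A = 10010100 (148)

Bit 7 is the 8th from the right.
  10010100
  ^
That bit is 1.

Answer: 1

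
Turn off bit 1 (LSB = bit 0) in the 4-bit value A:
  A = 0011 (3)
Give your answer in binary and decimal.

Mask = ~(1 << 1) = 1101
Bit 1 of A is 1, so AND-ing with the mask clears it to 0.
  0011
& 1101
------
  0001

Answer: 0001 (1)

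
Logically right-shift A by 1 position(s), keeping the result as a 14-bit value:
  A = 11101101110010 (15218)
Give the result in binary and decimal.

Logical shift right by 1: drop the bottom 1 bit(s), prepend 1 zero(s) on the left.
  11101101110010  ->  keep [1110110111001], discard [0], prepend 0
= 01110110111001

Answer: 01110110111001 (7609)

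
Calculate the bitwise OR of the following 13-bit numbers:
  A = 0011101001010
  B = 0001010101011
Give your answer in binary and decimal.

Apply | to each column (1 where either bit is 1):
  0011101001010
| 0001010101011
---------------
  0011111101011

Answer: 0011111101011 (2027)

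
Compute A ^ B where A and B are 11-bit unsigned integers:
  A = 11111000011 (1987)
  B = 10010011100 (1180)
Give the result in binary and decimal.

Apply ^ to each column (1 where bits differ):
  11111000011
^ 10010011100
-------------
  01101011111

Answer: 01101011111 (863)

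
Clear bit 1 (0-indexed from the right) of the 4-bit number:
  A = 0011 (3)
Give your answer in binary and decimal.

Mask = ~(1 << 1) = 1101
Bit 1 of A is 1, so AND-ing with the mask clears it to 0.
  0011
& 1101
------
  0001

Answer: 0001 (1)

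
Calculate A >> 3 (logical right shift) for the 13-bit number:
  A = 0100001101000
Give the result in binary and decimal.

Logical shift right by 3: drop the bottom 3 bit(s), prepend 3 zero(s) on the left.
  0100001101000  ->  keep [0100001101], discard [000], prepend 000
= 0000100001101

Answer: 0000100001101 (269)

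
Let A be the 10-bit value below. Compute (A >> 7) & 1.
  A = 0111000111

Bit 7 is the 8th from the right.
  0111000111
    ^
That bit is 1.

Answer: 1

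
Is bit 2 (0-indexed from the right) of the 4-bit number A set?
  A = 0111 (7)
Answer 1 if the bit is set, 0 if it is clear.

Bit 2 is the 3rd from the right.
  0111
   ^
That bit is 1.

Answer: 1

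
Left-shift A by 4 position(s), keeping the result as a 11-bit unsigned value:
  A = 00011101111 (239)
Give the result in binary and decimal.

Shift left by 4: drop the top 4 bit(s), append 4 zero(s) on the right.
  00011101111  ->  discard [0001], keep [1101111], append 0000
= 11011110000

Answer: 11011110000 (1776)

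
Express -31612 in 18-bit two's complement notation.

1. Binary of +31612:  000111101101111100
2. Invert bits:     111000010010000011
3. Add 1:           111000010010000100

Answer: 111000010010000100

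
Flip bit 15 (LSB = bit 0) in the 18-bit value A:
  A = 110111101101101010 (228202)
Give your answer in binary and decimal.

Mask = 1 << 15 = 001000000000000000
Bit 15 of A is 0; XOR with the mask flips it to 1.
  110111101101101010
^ 001000000000000000
--------------------
  111111101101101010

Answer: 111111101101101010 (260970)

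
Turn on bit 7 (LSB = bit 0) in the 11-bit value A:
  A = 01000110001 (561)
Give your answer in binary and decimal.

Mask = 1 << 7 = 00010000000
Bit 7 of A is 0, so OR-ing with the mask flips it to 1.
  01000110001
| 00010000000
-------------
  01010110001

Answer: 01010110001 (689)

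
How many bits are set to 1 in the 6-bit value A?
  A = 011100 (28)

011100
1-bits at positions (from bit 0 = LSB): 2, 3, 4
Count = 3

Answer: 3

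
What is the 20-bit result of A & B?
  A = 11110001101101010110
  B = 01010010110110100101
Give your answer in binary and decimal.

Apply & to each column (1 only where both bits are 1):
  11110001101101010110
& 01010010110110100101
----------------------
  01010000100100000100

Answer: 01010000100100000100 (329988)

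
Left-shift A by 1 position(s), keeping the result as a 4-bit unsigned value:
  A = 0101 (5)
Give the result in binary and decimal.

Shift left by 1: drop the top 1 bit(s), append 1 zero(s) on the right.
  0101  ->  discard [0], keep [101], append 0
= 1010

Answer: 1010 (10)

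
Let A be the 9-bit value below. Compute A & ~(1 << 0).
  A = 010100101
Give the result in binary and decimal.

Mask = ~(1 << 0) = 111111110
Bit 0 of A is 1, so AND-ing with the mask clears it to 0.
  010100101
& 111111110
-----------
  010100100

Answer: 010100100 (164)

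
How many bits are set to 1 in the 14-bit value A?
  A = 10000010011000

10000010011000
1-bits at positions (from bit 0 = LSB): 3, 4, 7, 13
Count = 4

Answer: 4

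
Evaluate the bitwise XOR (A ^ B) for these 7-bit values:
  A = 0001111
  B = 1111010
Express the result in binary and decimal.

Apply ^ to each column (1 where bits differ):
  0001111
^ 1111010
---------
  1110101

Answer: 1110101 (117)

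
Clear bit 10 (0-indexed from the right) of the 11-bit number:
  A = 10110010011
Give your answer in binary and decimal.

Mask = ~(1 << 10) = 01111111111
Bit 10 of A is 1, so AND-ing with the mask clears it to 0.
  10110010011
& 01111111111
-------------
  00110010011

Answer: 00110010011 (403)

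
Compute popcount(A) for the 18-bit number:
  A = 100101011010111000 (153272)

100101011010111000
1-bits at positions (from bit 0 = LSB): 3, 4, 5, 7, 9, 10, 12, 14, 17
Count = 9

Answer: 9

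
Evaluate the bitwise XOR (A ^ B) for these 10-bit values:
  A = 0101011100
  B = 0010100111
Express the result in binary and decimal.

Apply ^ to each column (1 where bits differ):
  0101011100
^ 0010100111
------------
  0111111011

Answer: 0111111011 (507)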